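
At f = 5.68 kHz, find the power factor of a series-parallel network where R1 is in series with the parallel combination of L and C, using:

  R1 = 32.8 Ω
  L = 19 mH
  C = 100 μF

Step 1 — Angular frequency: ω = 2π·f = 2π·5680 = 3.569e+04 rad/s.
Step 2 — Component impedances:
  R1: Z = R = 32.8 Ω
  L: Z = jωL = j·3.569e+04·0.019 = 0 + j678.1 Ω
  C: Z = 1/(jωC) = -j/(ω·C) = 0 - j0.2802 Ω
Step 3 — Parallel branch: L || C = 1/(1/L + 1/C) = 0 - j0.2803 Ω.
Step 4 — Series with R1: Z_total = R1 + (L || C) = 32.8 - j0.2803 Ω = 32.8∠-0.5° Ω.
Step 5 — Power factor: PF = cos(φ) = Re(Z)/|Z| = 32.8/32.8 = 1.
Step 6 — Type: Im(Z) = -0.2803 ⇒ leading (phase φ = -0.5°).

PF = 1 (leading, φ = -0.5°)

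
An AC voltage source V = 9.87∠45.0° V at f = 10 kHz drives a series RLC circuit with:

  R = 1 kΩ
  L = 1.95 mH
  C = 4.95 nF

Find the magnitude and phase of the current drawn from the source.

Step 1 — Angular frequency: ω = 2π·f = 2π·1e+04 = 6.283e+04 rad/s.
Step 2 — Component impedances:
  R: Z = R = 1000 Ω
  L: Z = jωL = j·6.283e+04·0.00195 = 0 + j122.5 Ω
  C: Z = 1/(jωC) = -j/(ω·C) = 0 - j3215 Ω
Step 3 — Series combination: Z_total = R + L + C = 1000 - j3093 Ω = 3250∠-72.1° Ω.
Step 4 — Source phasor: V = 9.87∠45.0° V = 6.979 + j6.979 V.
Step 5 — Ohm's law: I = V / Z_total = (6.979 + j6.979) / (1000 - j3093) = -0.001382 + j0.002704 A.
Step 6 — Convert to polar: |I| = 0.003037 A, ∠I = 117.1°.

I = 0.003037∠117.1° A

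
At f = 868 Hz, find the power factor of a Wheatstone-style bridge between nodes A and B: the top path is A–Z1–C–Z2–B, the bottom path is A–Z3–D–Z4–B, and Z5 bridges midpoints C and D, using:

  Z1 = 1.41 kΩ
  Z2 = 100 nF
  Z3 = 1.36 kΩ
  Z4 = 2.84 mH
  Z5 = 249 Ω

Step 1 — Angular frequency: ω = 2π·f = 2π·868 = 5454 rad/s.
Step 2 — Component impedances:
  Z1: Z = R = 1410 Ω
  Z2: Z = 1/(jωC) = -j/(ω·C) = 0 - j1834 Ω
  Z3: Z = R = 1360 Ω
  Z4: Z = jωL = j·5454·0.00284 = 0 + j15.49 Ω
  Z5: Z = R = 249 Ω
Step 3 — Bridge requires nodal analysis (the Z5 bridge couples midpoints C and D, so the two paths cannot be reduced to a simple series/parallel combination). Setting node B to ground and injecting 1 A at node A, the 3-node admittance system at A, C, D solves to V_A = Z_AB = 748.4 + j8.569 Ω = 748.4∠0.7° Ω.
Step 4 — Power factor: PF = cos(φ) = Re(Z)/|Z| = 748.39/748.44 = 0.9999.
Step 5 — Type: Im(Z) = 8.569 ⇒ lagging (phase φ = 0.7°).

PF = 0.9999 (lagging, φ = 0.7°)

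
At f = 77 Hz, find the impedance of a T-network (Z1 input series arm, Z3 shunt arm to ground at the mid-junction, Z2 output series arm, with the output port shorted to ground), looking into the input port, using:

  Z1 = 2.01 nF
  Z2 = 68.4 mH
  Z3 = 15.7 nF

Step 1 — Angular frequency: ω = 2π·f = 2π·77 = 483.8 rad/s.
Step 2 — Component impedances:
  Z1: Z = 1/(jωC) = -j/(ω·C) = 0 - j1.028e+06 Ω
  Z2: Z = jωL = j·483.8·0.0684 = 0 + j33.09 Ω
  Z3: Z = 1/(jωC) = -j/(ω·C) = 0 - j1.317e+05 Ω
Step 3 — With the output port shorted to ground, the output series arm Z2 runs from the junction to ground; the shunt arm Z3 also runs from the junction to ground. They appear in parallel: Z3 || Z2 = 0 + j33.1 Ω.
Step 4 — Series with input arm Z1: Z_in = Z1 + (Z3 || Z2) = 0 - j1.028e+06 Ω = 1.028e+06∠-90.0° Ω.

Z = 0 - j1.028e+06 Ω = 1.028e+06∠-90.0° Ω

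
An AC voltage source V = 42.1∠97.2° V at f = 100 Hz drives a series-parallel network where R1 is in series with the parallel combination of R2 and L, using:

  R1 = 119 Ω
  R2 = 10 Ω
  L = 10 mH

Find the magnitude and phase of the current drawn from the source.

Step 1 — Angular frequency: ω = 2π·f = 2π·100 = 628.3 rad/s.
Step 2 — Component impedances:
  R1: Z = R = 119 Ω
  R2: Z = R = 10 Ω
  L: Z = jωL = j·628.3·0.01 = 0 + j6.283 Ω
Step 3 — Parallel branch: R2 || L = 1/(1/R2 + 1/L) = 2.83 + j4.505 Ω.
Step 4 — Series with R1: Z_total = R1 + (R2 || L) = 121.8 + j4.505 Ω = 121.9∠2.1° Ω.
Step 5 — Source phasor: V = 42.1∠97.2° V = -5.277 + j41.77 V.
Step 6 — Ohm's law: I = V / Z_total = (-5.277 + j41.77) / (121.8 + j4.505) = -0.03059 + j0.344 A.
Step 7 — Convert to polar: |I| = 0.3453 A, ∠I = 95.1°.

I = 0.3453∠95.1° A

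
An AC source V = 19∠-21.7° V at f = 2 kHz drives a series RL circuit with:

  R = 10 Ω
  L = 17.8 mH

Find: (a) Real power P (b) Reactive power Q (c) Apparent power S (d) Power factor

Step 1 — Angular frequency: ω = 2π·f = 2π·2000 = 1.257e+04 rad/s.
Step 2 — Component impedances:
  R: Z = R = 10 Ω
  L: Z = jωL = j·1.257e+04·0.0178 = 0 + j223.7 Ω
Step 3 — Series combination: Z_total = R + L = 10 + j223.7 Ω = 223.9∠87.4° Ω.
Step 4 — Source phasor: V = 19∠-21.7° V = 17.65 - j7.025 V.
Step 5 — Current: I = V / Z = -0.02782 - j0.08017 A = 0.08486∠-109.1° A.
Step 6 — Complex power: S = V·I* = 0.07201 + j1.611 VA.
Step 7 — Real power: P = Re(S) = 0.07201 W.
Step 8 — Reactive power: Q = Im(S) = 1.611 VAR.
Step 9 — Apparent power: |S| = 1.612 VA.
Step 10 — Power factor: PF = P/|S| = 0.04466 (lagging).

(a) P = 0.07201 W  (b) Q = 1.611 VAR  (c) S = 1.612 VA  (d) PF = 0.04466 (lagging)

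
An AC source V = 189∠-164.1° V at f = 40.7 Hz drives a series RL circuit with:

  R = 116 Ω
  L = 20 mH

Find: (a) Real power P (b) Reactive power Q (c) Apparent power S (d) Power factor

Step 1 — Angular frequency: ω = 2π·f = 2π·40.7 = 255.7 rad/s.
Step 2 — Component impedances:
  R: Z = R = 116 Ω
  L: Z = jωL = j·255.7·0.02 = 0 + j5.115 Ω
Step 3 — Series combination: Z_total = R + L = 116 + j5.115 Ω = 116.1∠2.5° Ω.
Step 4 — Source phasor: V = 189∠-164.1° V = -181.8 - j51.78 V.
Step 5 — Current: I = V / Z = -1.584 - j0.3765 A = 1.628∠-166.6° A.
Step 6 — Complex power: S = V·I* = 307.3 + j13.55 VA.
Step 7 — Real power: P = Re(S) = 307.3 W.
Step 8 — Reactive power: Q = Im(S) = 13.55 VAR.
Step 9 — Apparent power: |S| = 307.6 VA.
Step 10 — Power factor: PF = P/|S| = 0.999 (lagging).

(a) P = 307.3 W  (b) Q = 13.55 VAR  (c) S = 307.6 VA  (d) PF = 0.999 (lagging)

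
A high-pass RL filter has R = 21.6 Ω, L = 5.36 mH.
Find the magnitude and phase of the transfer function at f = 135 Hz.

Step 1 — Angular frequency: ω = 2π·135 = 848.2 rad/s.
Step 2 — Transfer function: H(jω) = jωL/(R + jωL).
Step 3 — Numerator jωL = j·4.547; denominator R + jωL = 21.6 + j4.547.
Step 4 — H = 0.04243 + j0.2016.
Step 5 — Magnitude: |H| = 0.206 (-13.7 dB); phase: φ = 78.1°.

|H| = 0.206 (-13.7 dB), φ = 78.1°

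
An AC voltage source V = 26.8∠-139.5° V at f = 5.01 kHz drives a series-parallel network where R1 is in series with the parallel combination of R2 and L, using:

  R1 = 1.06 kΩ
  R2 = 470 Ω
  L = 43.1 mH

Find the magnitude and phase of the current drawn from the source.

Step 1 — Angular frequency: ω = 2π·f = 2π·5010 = 3.148e+04 rad/s.
Step 2 — Component impedances:
  R1: Z = R = 1060 Ω
  R2: Z = R = 470 Ω
  L: Z = jωL = j·3.148e+04·0.0431 = 0 + j1357 Ω
Step 3 — Parallel branch: R2 || L = 1/(1/R2 + 1/L) = 419.6 + j145.4 Ω.
Step 4 — Series with R1: Z_total = R1 + (R2 || L) = 1480 + j145.4 Ω = 1487∠5.6° Ω.
Step 5 — Source phasor: V = 26.8∠-139.5° V = -20.38 - j17.41 V.
Step 6 — Ohm's law: I = V / Z_total = (-20.38 - j17.41) / (1480 + j145.4) = -0.01479 - j0.01031 A.
Step 7 — Convert to polar: |I| = 0.01803 A, ∠I = -145.1°.

I = 0.01803∠-145.1° A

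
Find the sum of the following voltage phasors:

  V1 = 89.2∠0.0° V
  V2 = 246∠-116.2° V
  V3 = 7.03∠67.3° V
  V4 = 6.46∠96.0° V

Step 1 — Convert each phasor to rectangular form:
  V1 = 89.2·(cos(0.0°) + j·sin(0.0°)) = 89.2 V
  V2 = 246·(cos(-116.2°) + j·sin(-116.2°)) = -108.6 - j220.7 V
  V3 = 7.03·(cos(67.3°) + j·sin(67.3°)) = 2.713 + j6.485 V
  V4 = 6.46·(cos(96.0°) + j·sin(96.0°)) = -0.6753 + j6.425 V
Step 2 — Sum components: V_total = -17.37 - j207.8 V.
Step 3 — Convert to polar: |V_total| = 208.5 V, ∠V_total = -94.8°.

V_total = 208.5∠-94.8° V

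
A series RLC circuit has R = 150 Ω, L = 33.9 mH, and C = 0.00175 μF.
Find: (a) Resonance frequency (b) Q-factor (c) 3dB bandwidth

Step 1 — Resonance: ω₀ = 1/√(LC) = 1/√(0.0339·1.75e-09) = 1.298e+05 rad/s.
Step 2 — f₀ = ω₀/(2π) = 2.066e+04 Hz.
Step 3 — Series Q: Q = ω₀L/R = 1.298e+05·0.0339/150 = 29.34.
Step 4 — Bandwidth: Δω = ω₀/Q = 4425 rad/s; BW = Δω/(2π) = 704.2 Hz.

(a) f₀ = 2.066e+04 Hz  (b) Q = 29.34  (c) BW = 704.2 Hz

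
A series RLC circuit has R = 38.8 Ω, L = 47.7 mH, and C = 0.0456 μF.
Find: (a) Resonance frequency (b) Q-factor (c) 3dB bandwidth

Step 1 — Resonance condition Im(Z)=0 gives ω₀ = 1/√(LC).
Step 2 — ω₀ = 1/√(0.0477·4.56e-08) = 2.144e+04 rad/s.
Step 3 — f₀ = ω₀/(2π) = 3413 Hz.
Step 4 — Series Q: Q = ω₀L/R = 2.144e+04·0.0477/38.8 = 26.36.
Step 5 — 3dB bandwidth: Δω = ω₀/Q = 813.4 rad/s; BW = Δω/(2π) = 129.5 Hz.

(a) f₀ = 3413 Hz  (b) Q = 26.36  (c) BW = 129.5 Hz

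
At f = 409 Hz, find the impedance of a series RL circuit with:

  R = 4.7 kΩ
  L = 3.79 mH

Step 1 — Angular frequency: ω = 2π·f = 2π·409 = 2570 rad/s.
Step 2 — Component impedances:
  R: Z = R = 4700 Ω
  L: Z = jωL = j·2570·0.00379 = 0 + j9.74 Ω
Step 3 — Series combination: Z_total = R + L = 4700 + j9.74 Ω = 4700∠0.1° Ω.

Z = 4700 + j9.74 Ω = 4700∠0.1° Ω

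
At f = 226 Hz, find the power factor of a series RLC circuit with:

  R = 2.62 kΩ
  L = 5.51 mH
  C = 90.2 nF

Step 1 — Angular frequency: ω = 2π·f = 2π·226 = 1420 rad/s.
Step 2 — Component impedances:
  R: Z = R = 2620 Ω
  L: Z = jωL = j·1420·0.00551 = 0 + j7.824 Ω
  C: Z = 1/(jωC) = -j/(ω·C) = 0 - j7807 Ω
Step 3 — Series combination: Z_total = R + L + C = 2620 - j7800 Ω = 8228∠-71.4° Ω.
Step 4 — Power factor: PF = cos(φ) = Re(Z)/|Z| = 2620/8228 = 0.3184.
Step 5 — Type: Im(Z) = -7800 ⇒ leading (phase φ = -71.4°).

PF = 0.3184 (leading, φ = -71.4°)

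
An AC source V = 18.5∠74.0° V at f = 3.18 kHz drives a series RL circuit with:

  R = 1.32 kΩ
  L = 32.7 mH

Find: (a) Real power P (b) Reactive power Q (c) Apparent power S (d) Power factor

Step 1 — Angular frequency: ω = 2π·f = 2π·3180 = 1.998e+04 rad/s.
Step 2 — Component impedances:
  R: Z = R = 1320 Ω
  L: Z = jωL = j·1.998e+04·0.0327 = 0 + j653.4 Ω
Step 3 — Series combination: Z_total = R + L = 1320 + j653.4 Ω = 1473∠26.3° Ω.
Step 4 — Source phasor: V = 18.5∠74.0° V = 5.099 + j17.78 V.
Step 5 — Current: I = V / Z = 0.008459 + j0.009285 A = 0.01256∠47.7° A.
Step 6 — Complex power: S = V·I* = 0.2083 + j0.1031 VA.
Step 7 — Real power: P = Re(S) = 0.2083 W.
Step 8 — Reactive power: Q = Im(S) = 0.1031 VAR.
Step 9 — Apparent power: |S| = 0.2324 VA.
Step 10 — Power factor: PF = P/|S| = 0.8962 (lagging).

(a) P = 0.2083 W  (b) Q = 0.1031 VAR  (c) S = 0.2324 VA  (d) PF = 0.8962 (lagging)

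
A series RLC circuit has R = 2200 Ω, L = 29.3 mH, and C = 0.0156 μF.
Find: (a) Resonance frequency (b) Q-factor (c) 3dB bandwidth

Step 1 — Resonance: ω₀ = 1/√(LC) = 1/√(0.0293·1.56e-08) = 4.677e+04 rad/s.
Step 2 — f₀ = ω₀/(2π) = 7444 Hz.
Step 3 — Series Q: Q = ω₀L/R = 4.677e+04·0.0293/2200 = 0.6229.
Step 4 — Bandwidth: Δω = ω₀/Q = 7.509e+04 rad/s; BW = Δω/(2π) = 1.195e+04 Hz.

(a) f₀ = 7444 Hz  (b) Q = 0.6229  (c) BW = 1.195e+04 Hz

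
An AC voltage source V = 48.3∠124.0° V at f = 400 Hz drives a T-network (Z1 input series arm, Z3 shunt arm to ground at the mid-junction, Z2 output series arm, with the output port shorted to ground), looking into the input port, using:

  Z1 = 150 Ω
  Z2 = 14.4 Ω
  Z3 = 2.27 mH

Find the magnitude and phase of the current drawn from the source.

Step 1 — Angular frequency: ω = 2π·f = 2π·400 = 2513 rad/s.
Step 2 — Component impedances:
  Z1: Z = R = 150 Ω
  Z2: Z = R = 14.4 Ω
  Z3: Z = jωL = j·2513·0.00227 = 0 + j5.705 Ω
Step 3 — With the output port shorted to ground, the output series arm Z2 runs from the junction to ground; the shunt arm Z3 also runs from the junction to ground. They appear in parallel: Z3 || Z2 = 1.954 + j4.931 Ω.
Step 4 — Series with input arm Z1: Z_in = Z1 + (Z3 || Z2) = 152 + j4.931 Ω = 152∠1.9° Ω.
Step 5 — Source phasor: V = 48.3∠124.0° V = -27.01 + j40.04 V.
Step 6 — Ohm's law: I = V / Z_total = (-27.01 + j40.04) / (152 + j4.931) = -0.169 + j0.269 A.
Step 7 — Convert to polar: |I| = 0.3177 A, ∠I = 122.1°.

I = 0.3177∠122.1° A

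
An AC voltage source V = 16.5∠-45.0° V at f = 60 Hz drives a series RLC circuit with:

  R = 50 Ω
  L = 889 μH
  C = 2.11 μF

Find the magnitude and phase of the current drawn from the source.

Step 1 — Angular frequency: ω = 2π·f = 2π·60 = 377 rad/s.
Step 2 — Component impedances:
  R: Z = R = 50 Ω
  L: Z = jωL = j·377·0.000889 = 0 + j0.3351 Ω
  C: Z = 1/(jωC) = -j/(ω·C) = 0 - j1257 Ω
Step 3 — Series combination: Z_total = R + L + C = 50 - j1257 Ω = 1258∠-87.7° Ω.
Step 4 — Source phasor: V = 16.5∠-45.0° V = 11.67 - j11.67 V.
Step 5 — Ohm's law: I = V / Z_total = (11.67 - j11.67) / (50 - j1257) = 0.009637 + j0.0089 A.
Step 6 — Convert to polar: |I| = 0.01312 A, ∠I = 42.7°.

I = 0.01312∠42.7° A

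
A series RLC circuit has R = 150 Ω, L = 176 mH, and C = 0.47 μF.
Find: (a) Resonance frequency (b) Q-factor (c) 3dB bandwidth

Step 1 — Resonance condition Im(Z)=0 gives ω₀ = 1/√(LC).
Step 2 — ω₀ = 1/√(0.176·4.7e-07) = 3477 rad/s.
Step 3 — f₀ = ω₀/(2π) = 553.4 Hz.
Step 4 — Series Q: Q = ω₀L/R = 3477·0.176/150 = 4.08.
Step 5 — 3dB bandwidth: Δω = ω₀/Q = 852.3 rad/s; BW = Δω/(2π) = 135.6 Hz.

(a) f₀ = 553.4 Hz  (b) Q = 4.08  (c) BW = 135.6 Hz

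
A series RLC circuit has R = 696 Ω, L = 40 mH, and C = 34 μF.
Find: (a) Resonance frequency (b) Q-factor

Step 1 — Resonance condition Im(Z)=0 gives ω₀ = 1/√(LC).
Step 2 — ω₀ = 1/√(0.04·3.4e-05) = 857.5 rad/s.
Step 3 — f₀ = ω₀/(2π) = 136.5 Hz.
Step 4 — Series Q: Q = ω₀L/R = 857.5·0.04/696 = 0.04928.

(a) f₀ = 136.5 Hz  (b) Q = 0.04928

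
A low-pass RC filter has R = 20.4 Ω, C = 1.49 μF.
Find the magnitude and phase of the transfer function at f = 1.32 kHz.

Step 1 — Angular frequency: ω = 2π·1320 = 8294 rad/s.
Step 2 — Transfer function: H(jω) = 1/(1 + jωRC).
Step 3 — Denominator: 1 + jωRC = 1 + j·8294·20.4·1.49e-06 = 1 + j0.2521.
Step 4 — H = 0.9402 - j0.237.
Step 5 — Magnitude: |H| = 0.9697 (-0.3 dB); phase: φ = -14.1°.

|H| = 0.9697 (-0.3 dB), φ = -14.1°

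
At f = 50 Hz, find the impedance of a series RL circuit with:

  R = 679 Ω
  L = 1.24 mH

Step 1 — Angular frequency: ω = 2π·f = 2π·50 = 314.2 rad/s.
Step 2 — Component impedances:
  R: Z = R = 679 Ω
  L: Z = jωL = j·314.2·0.00124 = 0 + j0.3896 Ω
Step 3 — Series combination: Z_total = R + L = 679 + j0.3896 Ω = 679∠0.0° Ω.

Z = 679 + j0.3896 Ω = 679∠0.0° Ω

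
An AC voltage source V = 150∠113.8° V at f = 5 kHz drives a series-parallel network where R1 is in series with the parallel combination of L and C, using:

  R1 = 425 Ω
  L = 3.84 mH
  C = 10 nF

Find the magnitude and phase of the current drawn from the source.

Step 1 — Angular frequency: ω = 2π·f = 2π·5000 = 3.142e+04 rad/s.
Step 2 — Component impedances:
  R1: Z = R = 425 Ω
  L: Z = jωL = j·3.142e+04·0.00384 = 0 + j120.6 Ω
  C: Z = 1/(jωC) = -j/(ω·C) = 0 - j3183 Ω
Step 3 — Parallel branch: L || C = 1/(1/L + 1/C) = 0 + j125.4 Ω.
Step 4 — Series with R1: Z_total = R1 + (L || C) = 425 + j125.4 Ω = 443.1∠16.4° Ω.
Step 5 — Source phasor: V = 150∠113.8° V = -60.53 + j137.2 V.
Step 6 — Ohm's law: I = V / Z_total = (-60.53 + j137.2) / (425 + j125.4) = -0.04338 + j0.3357 A.
Step 7 — Convert to polar: |I| = 0.3385 A, ∠I = 97.4°.

I = 0.3385∠97.4° A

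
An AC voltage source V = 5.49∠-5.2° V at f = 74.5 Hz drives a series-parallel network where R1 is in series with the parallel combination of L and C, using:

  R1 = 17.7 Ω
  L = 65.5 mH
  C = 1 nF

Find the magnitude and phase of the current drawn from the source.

Step 1 — Angular frequency: ω = 2π·f = 2π·74.5 = 468.1 rad/s.
Step 2 — Component impedances:
  R1: Z = R = 17.7 Ω
  L: Z = jωL = j·468.1·0.0655 = 0 + j30.66 Ω
  C: Z = 1/(jωC) = -j/(ω·C) = 0 - j2.136e+06 Ω
Step 3 — Parallel branch: L || C = 1/(1/L + 1/C) = 0 + j30.66 Ω.
Step 4 — Series with R1: Z_total = R1 + (L || C) = 17.7 + j30.66 Ω = 35.4∠60.0° Ω.
Step 5 — Source phasor: V = 5.49∠-5.2° V = 5.467 - j0.4976 V.
Step 6 — Ohm's law: I = V / Z_total = (5.467 - j0.4976) / (17.7 + j30.66) = 0.06504 - j0.1408 A.
Step 7 — Convert to polar: |I| = 0.1551 A, ∠I = -65.2°.

I = 0.1551∠-65.2° A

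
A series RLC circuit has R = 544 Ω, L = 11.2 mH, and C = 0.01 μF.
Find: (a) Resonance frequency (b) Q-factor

Step 1 — Resonance condition Im(Z)=0 gives ω₀ = 1/√(LC).
Step 2 — ω₀ = 1/√(0.0112·1e-08) = 9.449e+04 rad/s.
Step 3 — f₀ = ω₀/(2π) = 1.504e+04 Hz.
Step 4 — Series Q: Q = ω₀L/R = 9.449e+04·0.0112/544 = 1.945.

(a) f₀ = 1.504e+04 Hz  (b) Q = 1.945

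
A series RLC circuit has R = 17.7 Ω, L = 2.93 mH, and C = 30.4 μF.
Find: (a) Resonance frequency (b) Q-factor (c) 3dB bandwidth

Step 1 — Resonance: ω₀ = 1/√(LC) = 1/√(0.00293·3.04e-05) = 3351 rad/s.
Step 2 — f₀ = ω₀/(2π) = 533.3 Hz.
Step 3 — Series Q: Q = ω₀L/R = 3351·0.00293/17.7 = 0.5547.
Step 4 — Bandwidth: Δω = ω₀/Q = 6041 rad/s; BW = Δω/(2π) = 961.4 Hz.

(a) f₀ = 533.3 Hz  (b) Q = 0.5547  (c) BW = 961.4 Hz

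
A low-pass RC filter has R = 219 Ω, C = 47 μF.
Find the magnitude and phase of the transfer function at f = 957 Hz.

Step 1 — Angular frequency: ω = 2π·957 = 6013 rad/s.
Step 2 — Transfer function: H(jω) = 1/(1 + jωRC).
Step 3 — Denominator: 1 + jωRC = 1 + j·6013·219·4.7e-05 = 1 + j61.89.
Step 4 — H = 0.000261 - j0.01615.
Step 5 — Magnitude: |H| = 0.01616 (-35.8 dB); phase: φ = -89.1°.

|H| = 0.01616 (-35.8 dB), φ = -89.1°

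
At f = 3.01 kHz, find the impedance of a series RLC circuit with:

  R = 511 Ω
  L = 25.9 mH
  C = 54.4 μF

Step 1 — Angular frequency: ω = 2π·f = 2π·3010 = 1.891e+04 rad/s.
Step 2 — Component impedances:
  R: Z = R = 511 Ω
  L: Z = jωL = j·1.891e+04·0.0259 = 0 + j489.8 Ω
  C: Z = 1/(jωC) = -j/(ω·C) = 0 - j0.972 Ω
Step 3 — Series combination: Z_total = R + L + C = 511 + j488.9 Ω = 707.2∠43.7° Ω.

Z = 511 + j488.9 Ω = 707.2∠43.7° Ω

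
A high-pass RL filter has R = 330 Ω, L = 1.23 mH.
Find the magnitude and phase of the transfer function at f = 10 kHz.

Step 1 — Angular frequency: ω = 2π·1e+04 = 6.283e+04 rad/s.
Step 2 — Transfer function: H(jω) = jωL/(R + jωL).
Step 3 — Numerator jωL = j·77.28; denominator R + jωL = 330 + j77.28.
Step 4 — H = 0.05199 + j0.222.
Step 5 — Magnitude: |H| = 0.228 (-12.8 dB); phase: φ = 76.8°.

|H| = 0.228 (-12.8 dB), φ = 76.8°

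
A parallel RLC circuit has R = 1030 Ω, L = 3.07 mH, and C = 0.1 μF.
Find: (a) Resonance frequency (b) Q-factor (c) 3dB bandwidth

Step 1 — Resonance: ω₀ = 1/√(LC) = 1/√(0.00307·1e-07) = 5.707e+04 rad/s.
Step 2 — f₀ = ω₀/(2π) = 9083 Hz.
Step 3 — Parallel Q: Q = R/(ω₀L) = 1030/(5.707e+04·0.00307) = 5.879.
Step 4 — Bandwidth: Δω = ω₀/Q = 9709 rad/s; BW = Δω/(2π) = 1545 Hz.

(a) f₀ = 9083 Hz  (b) Q = 5.879  (c) BW = 1545 Hz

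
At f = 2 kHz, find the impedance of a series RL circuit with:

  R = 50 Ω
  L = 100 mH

Step 1 — Angular frequency: ω = 2π·f = 2π·2000 = 1.257e+04 rad/s.
Step 2 — Component impedances:
  R: Z = R = 50 Ω
  L: Z = jωL = j·1.257e+04·0.1 = 0 + j1257 Ω
Step 3 — Series combination: Z_total = R + L = 50 + j1257 Ω = 1258∠87.7° Ω.

Z = 50 + j1257 Ω = 1258∠87.7° Ω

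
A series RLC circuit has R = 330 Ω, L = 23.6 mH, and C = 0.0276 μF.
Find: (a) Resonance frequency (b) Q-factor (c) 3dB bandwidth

Step 1 — Resonance: ω₀ = 1/√(LC) = 1/√(0.0236·2.76e-08) = 3.918e+04 rad/s.
Step 2 — f₀ = ω₀/(2π) = 6236 Hz.
Step 3 — Series Q: Q = ω₀L/R = 3.918e+04·0.0236/330 = 2.802.
Step 4 — Bandwidth: Δω = ω₀/Q = 1.398e+04 rad/s; BW = Δω/(2π) = 2225 Hz.

(a) f₀ = 6236 Hz  (b) Q = 2.802  (c) BW = 2225 Hz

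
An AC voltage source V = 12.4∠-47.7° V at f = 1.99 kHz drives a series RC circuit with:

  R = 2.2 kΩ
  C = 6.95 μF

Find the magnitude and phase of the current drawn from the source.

Step 1 — Angular frequency: ω = 2π·f = 2π·1990 = 1.25e+04 rad/s.
Step 2 — Component impedances:
  R: Z = R = 2200 Ω
  C: Z = 1/(jωC) = -j/(ω·C) = 0 - j11.51 Ω
Step 3 — Series combination: Z_total = R + C = 2200 - j11.51 Ω = 2200∠-0.3° Ω.
Step 4 — Source phasor: V = 12.4∠-47.7° V = 8.345 - j9.171 V.
Step 5 — Ohm's law: I = V / Z_total = (8.345 - j9.171) / (2200 - j11.51) = 0.003815 - j0.004149 A.
Step 6 — Convert to polar: |I| = 0.005636 A, ∠I = -47.4°.

I = 0.005636∠-47.4° A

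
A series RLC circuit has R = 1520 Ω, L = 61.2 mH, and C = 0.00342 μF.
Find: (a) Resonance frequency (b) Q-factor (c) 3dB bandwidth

Step 1 — Resonance: ω₀ = 1/√(LC) = 1/√(0.0612·3.42e-09) = 6.912e+04 rad/s.
Step 2 — f₀ = ω₀/(2π) = 1.1e+04 Hz.
Step 3 — Series Q: Q = ω₀L/R = 6.912e+04·0.0612/1520 = 2.783.
Step 4 — Bandwidth: Δω = ω₀/Q = 2.484e+04 rad/s; BW = Δω/(2π) = 3953 Hz.

(a) f₀ = 1.1e+04 Hz  (b) Q = 2.783  (c) BW = 3953 Hz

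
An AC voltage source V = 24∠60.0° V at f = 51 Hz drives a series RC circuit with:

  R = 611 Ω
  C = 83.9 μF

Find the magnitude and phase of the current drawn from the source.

Step 1 — Angular frequency: ω = 2π·f = 2π·51 = 320.4 rad/s.
Step 2 — Component impedances:
  R: Z = R = 611 Ω
  C: Z = 1/(jωC) = -j/(ω·C) = 0 - j37.2 Ω
Step 3 — Series combination: Z_total = R + C = 611 - j37.2 Ω = 612.1∠-3.5° Ω.
Step 4 — Source phasor: V = 24∠60.0° V = 12 + j20.78 V.
Step 5 — Ohm's law: I = V / Z_total = (12 + j20.78) / (611 - j37.2) = 0.0175 + j0.03508 A.
Step 6 — Convert to polar: |I| = 0.03921 A, ∠I = 63.5°.

I = 0.03921∠63.5° A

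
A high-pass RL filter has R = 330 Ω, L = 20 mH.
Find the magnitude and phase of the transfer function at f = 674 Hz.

Step 1 — Angular frequency: ω = 2π·674 = 4235 rad/s.
Step 2 — Transfer function: H(jω) = jωL/(R + jωL).
Step 3 — Numerator jωL = j·84.7; denominator R + jωL = 330 + j84.7.
Step 4 — H = 0.0618 + j0.2408.
Step 5 — Magnitude: |H| = 0.2486 (-12.1 dB); phase: φ = 75.6°.

|H| = 0.2486 (-12.1 dB), φ = 75.6°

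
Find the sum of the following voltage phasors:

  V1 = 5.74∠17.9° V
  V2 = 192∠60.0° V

Step 1 — Convert each phasor to rectangular form:
  V1 = 5.74·(cos(17.9°) + j·sin(17.9°)) = 5.462 + j1.764 V
  V2 = 192·(cos(60.0°) + j·sin(60.0°)) = 96 + j166.3 V
Step 2 — Sum components: V_total = 101.5 + j168 V.
Step 3 — Convert to polar: |V_total| = 196.3 V, ∠V_total = 58.9°.

V_total = 196.3∠58.9° V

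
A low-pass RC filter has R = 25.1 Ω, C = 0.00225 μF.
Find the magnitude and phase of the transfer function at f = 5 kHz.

Step 1 — Angular frequency: ω = 2π·5000 = 3.142e+04 rad/s.
Step 2 — Transfer function: H(jω) = 1/(1 + jωRC).
Step 3 — Denominator: 1 + jωRC = 1 + j·3.142e+04·25.1·2.25e-09 = 1 + j0.001774.
Step 4 — H = 1 - j0.001774.
Step 5 — Magnitude: |H| = 1 (-0.0 dB); phase: φ = -0.1°.

|H| = 1 (-0.0 dB), φ = -0.1°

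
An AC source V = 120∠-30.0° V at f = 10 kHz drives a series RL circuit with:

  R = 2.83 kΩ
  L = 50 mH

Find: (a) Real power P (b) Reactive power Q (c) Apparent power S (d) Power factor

Step 1 — Angular frequency: ω = 2π·f = 2π·1e+04 = 6.283e+04 rad/s.
Step 2 — Component impedances:
  R: Z = R = 2830 Ω
  L: Z = jωL = j·6.283e+04·0.05 = 0 + j3142 Ω
Step 3 — Series combination: Z_total = R + L = 2830 + j3142 Ω = 4228∠48.0° Ω.
Step 4 — Source phasor: V = 120∠-30.0° V = 103.9 - j60 V.
Step 5 — Current: I = V / Z = 0.005907 - j0.02776 A = 0.02838∠-78.0° A.
Step 6 — Complex power: S = V·I* = 2.279 + j2.53 VA.
Step 7 — Real power: P = Re(S) = 2.279 W.
Step 8 — Reactive power: Q = Im(S) = 2.53 VAR.
Step 9 — Apparent power: |S| = 3.406 VA.
Step 10 — Power factor: PF = P/|S| = 0.6693 (lagging).

(a) P = 2.279 W  (b) Q = 2.53 VAR  (c) S = 3.406 VA  (d) PF = 0.6693 (lagging)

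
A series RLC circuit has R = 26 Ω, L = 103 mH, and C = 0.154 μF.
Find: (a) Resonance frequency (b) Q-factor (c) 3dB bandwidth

Step 1 — Resonance: ω₀ = 1/√(LC) = 1/√(0.103·1.54e-07) = 7940 rad/s.
Step 2 — f₀ = ω₀/(2π) = 1264 Hz.
Step 3 — Series Q: Q = ω₀L/R = 7940·0.103/26 = 31.45.
Step 4 — Bandwidth: Δω = ω₀/Q = 252.4 rad/s; BW = Δω/(2π) = 40.18 Hz.

(a) f₀ = 1264 Hz  (b) Q = 31.45  (c) BW = 40.18 Hz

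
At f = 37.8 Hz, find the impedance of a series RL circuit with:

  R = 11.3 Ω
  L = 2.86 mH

Step 1 — Angular frequency: ω = 2π·f = 2π·37.8 = 237.5 rad/s.
Step 2 — Component impedances:
  R: Z = R = 11.3 Ω
  L: Z = jωL = j·237.5·0.00286 = 0 + j0.6793 Ω
Step 3 — Series combination: Z_total = R + L = 11.3 + j0.6793 Ω = 11.32∠3.4° Ω.

Z = 11.3 + j0.6793 Ω = 11.32∠3.4° Ω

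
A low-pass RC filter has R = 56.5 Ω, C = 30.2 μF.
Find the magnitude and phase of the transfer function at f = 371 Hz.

Step 1 — Angular frequency: ω = 2π·371 = 2331 rad/s.
Step 2 — Transfer function: H(jω) = 1/(1 + jωRC).
Step 3 — Denominator: 1 + jωRC = 1 + j·2331·56.5·3.02e-05 = 1 + j3.977.
Step 4 — H = 0.05945 - j0.2365.
Step 5 — Magnitude: |H| = 0.2438 (-12.3 dB); phase: φ = -75.9°.

|H| = 0.2438 (-12.3 dB), φ = -75.9°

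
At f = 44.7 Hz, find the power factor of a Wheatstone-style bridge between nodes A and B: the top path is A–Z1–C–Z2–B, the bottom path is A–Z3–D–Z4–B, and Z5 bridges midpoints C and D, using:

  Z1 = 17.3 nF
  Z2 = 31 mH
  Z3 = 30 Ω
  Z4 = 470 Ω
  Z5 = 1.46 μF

Step 1 — Angular frequency: ω = 2π·f = 2π·44.7 = 280.9 rad/s.
Step 2 — Component impedances:
  Z1: Z = 1/(jωC) = -j/(ω·C) = 0 - j2.058e+05 Ω
  Z2: Z = jωL = j·280.9·0.031 = 0 + j8.707 Ω
  Z3: Z = R = 30 Ω
  Z4: Z = R = 470 Ω
  Z5: Z = 1/(jωC) = -j/(ω·C) = 0 - j2439 Ω
Step 3 — Bridge requires nodal analysis (the Z5 bridge couples midpoints C and D, so the two paths cannot be reduced to a simple series/parallel combination). Setting node B to ground and injecting 1 A at node A, the 3-node admittance system at A, C, D solves to V_A = Z_AB = 482.6 - j88.73 Ω = 490.7∠-10.4° Ω.
Step 4 — Power factor: PF = cos(φ) = Re(Z)/|Z| = 482.6/490.7 = 0.9835.
Step 5 — Type: Im(Z) = -88.73 ⇒ leading (phase φ = -10.4°).

PF = 0.9835 (leading, φ = -10.4°)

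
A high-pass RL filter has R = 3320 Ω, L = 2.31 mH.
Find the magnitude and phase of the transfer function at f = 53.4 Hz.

Step 1 — Angular frequency: ω = 2π·53.4 = 335.5 rad/s.
Step 2 — Transfer function: H(jω) = jωL/(R + jωL).
Step 3 — Numerator jωL = j·0.7751; denominator R + jωL = 3320 + j0.7751.
Step 4 — H = 5.45e-08 + j0.0002335.
Step 5 — Magnitude: |H| = 0.0002335 (-72.6 dB); phase: φ = 90.0°.

|H| = 0.0002335 (-72.6 dB), φ = 90.0°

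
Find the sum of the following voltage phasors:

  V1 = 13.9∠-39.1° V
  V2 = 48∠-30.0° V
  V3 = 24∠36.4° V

Step 1 — Convert each phasor to rectangular form:
  V1 = 13.9·(cos(-39.1°) + j·sin(-39.1°)) = 10.79 - j8.766 V
  V2 = 48·(cos(-30.0°) + j·sin(-30.0°)) = 41.57 - j24 V
  V3 = 24·(cos(36.4°) + j·sin(36.4°)) = 19.32 + j14.24 V
Step 2 — Sum components: V_total = 71.67 - j18.52 V.
Step 3 — Convert to polar: |V_total| = 74.03 V, ∠V_total = -14.5°.

V_total = 74.03∠-14.5° V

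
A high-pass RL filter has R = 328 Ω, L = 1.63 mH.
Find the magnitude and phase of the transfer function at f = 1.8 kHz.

Step 1 — Angular frequency: ω = 2π·1800 = 1.131e+04 rad/s.
Step 2 — Transfer function: H(jω) = jωL/(R + jωL).
Step 3 — Numerator jωL = j·18.43; denominator R + jωL = 328 + j18.43.
Step 4 — H = 0.003149 + j0.05603.
Step 5 — Magnitude: |H| = 0.05612 (-25.0 dB); phase: φ = 86.8°.

|H| = 0.05612 (-25.0 dB), φ = 86.8°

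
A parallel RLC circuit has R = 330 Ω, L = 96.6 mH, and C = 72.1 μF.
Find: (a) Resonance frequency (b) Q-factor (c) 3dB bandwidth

Step 1 — Resonance: ω₀ = 1/√(LC) = 1/√(0.0966·7.21e-05) = 378.9 rad/s.
Step 2 — f₀ = ω₀/(2π) = 60.31 Hz.
Step 3 — Parallel Q: Q = R/(ω₀L) = 330/(378.9·0.0966) = 9.016.
Step 4 — Bandwidth: Δω = ω₀/Q = 42.03 rad/s; BW = Δω/(2π) = 6.689 Hz.

(a) f₀ = 60.31 Hz  (b) Q = 9.016  (c) BW = 6.689 Hz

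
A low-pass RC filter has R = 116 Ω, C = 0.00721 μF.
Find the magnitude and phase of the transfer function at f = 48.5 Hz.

Step 1 — Angular frequency: ω = 2π·48.5 = 304.7 rad/s.
Step 2 — Transfer function: H(jω) = 1/(1 + jωRC).
Step 3 — Denominator: 1 + jωRC = 1 + j·304.7·116·7.21e-09 = 1 + j0.0002549.
Step 4 — H = 1 - j0.0002549.
Step 5 — Magnitude: |H| = 1 (-0.0 dB); phase: φ = -0.0°.

|H| = 1 (-0.0 dB), φ = -0.0°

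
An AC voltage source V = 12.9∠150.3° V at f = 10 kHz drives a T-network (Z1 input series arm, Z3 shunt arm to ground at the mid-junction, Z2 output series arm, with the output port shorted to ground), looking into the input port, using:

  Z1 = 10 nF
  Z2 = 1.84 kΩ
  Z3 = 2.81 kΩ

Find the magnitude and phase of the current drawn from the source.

Step 1 — Angular frequency: ω = 2π·f = 2π·1e+04 = 6.283e+04 rad/s.
Step 2 — Component impedances:
  Z1: Z = 1/(jωC) = -j/(ω·C) = 0 - j1592 Ω
  Z2: Z = R = 1840 Ω
  Z3: Z = R = 2810 Ω
Step 3 — With the output port shorted to ground, the output series arm Z2 runs from the junction to ground; the shunt arm Z3 also runs from the junction to ground. They appear in parallel: Z3 || Z2 = 1112 Ω.
Step 4 — Series with input arm Z1: Z_in = Z1 + (Z3 || Z2) = 1112 - j1592 Ω = 1941∠-55.1° Ω.
Step 5 — Source phasor: V = 12.9∠150.3° V = -11.21 + j6.391 V.
Step 6 — Ohm's law: I = V / Z_total = (-11.21 + j6.391) / (1112 - j1592) = -0.006004 - j0.002846 A.
Step 7 — Convert to polar: |I| = 0.006644 A, ∠I = -154.6°.

I = 0.006644∠-154.6° A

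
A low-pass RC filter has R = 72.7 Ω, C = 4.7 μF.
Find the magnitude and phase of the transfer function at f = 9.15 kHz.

Step 1 — Angular frequency: ω = 2π·9150 = 5.749e+04 rad/s.
Step 2 — Transfer function: H(jω) = 1/(1 + jωRC).
Step 3 — Denominator: 1 + jωRC = 1 + j·5.749e+04·72.7·4.7e-06 = 1 + j19.64.
Step 4 — H = 0.002585 - j0.05077.
Step 5 — Magnitude: |H| = 0.05084 (-25.9 dB); phase: φ = -87.1°.

|H| = 0.05084 (-25.9 dB), φ = -87.1°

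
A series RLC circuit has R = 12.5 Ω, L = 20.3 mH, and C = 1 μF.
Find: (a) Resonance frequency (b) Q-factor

Step 1 — Resonance condition Im(Z)=0 gives ω₀ = 1/√(LC).
Step 2 — ω₀ = 1/√(0.0203·1e-06) = 7019 rad/s.
Step 3 — f₀ = ω₀/(2π) = 1117 Hz.
Step 4 — Series Q: Q = ω₀L/R = 7019·0.0203/12.5 = 11.4.

(a) f₀ = 1117 Hz  (b) Q = 11.4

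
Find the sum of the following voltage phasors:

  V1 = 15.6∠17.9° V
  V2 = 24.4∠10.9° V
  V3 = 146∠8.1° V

Step 1 — Convert each phasor to rectangular form:
  V1 = 15.6·(cos(17.9°) + j·sin(17.9°)) = 14.84 + j4.795 V
  V2 = 24.4·(cos(10.9°) + j·sin(10.9°)) = 23.96 + j4.614 V
  V3 = 146·(cos(8.1°) + j·sin(8.1°)) = 144.5 + j20.57 V
Step 2 — Sum components: V_total = 183.3 + j29.98 V.
Step 3 — Convert to polar: |V_total| = 185.8 V, ∠V_total = 9.3°.

V_total = 185.8∠9.3° V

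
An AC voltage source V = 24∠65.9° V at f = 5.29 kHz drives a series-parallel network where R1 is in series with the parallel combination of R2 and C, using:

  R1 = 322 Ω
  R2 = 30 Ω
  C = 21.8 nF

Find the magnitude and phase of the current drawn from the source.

Step 1 — Angular frequency: ω = 2π·f = 2π·5290 = 3.324e+04 rad/s.
Step 2 — Component impedances:
  R1: Z = R = 322 Ω
  R2: Z = R = 30 Ω
  C: Z = 1/(jωC) = -j/(ω·C) = 0 - j1380 Ω
Step 3 — Parallel branch: R2 || C = 1/(1/R2 + 1/C) = 29.99 - j0.6518 Ω.
Step 4 — Series with R1: Z_total = R1 + (R2 || C) = 352 - j0.6518 Ω = 352∠-0.1° Ω.
Step 5 — Source phasor: V = 24∠65.9° V = 9.8 + j21.91 V.
Step 6 — Ohm's law: I = V / Z_total = (9.8 + j21.91) / (352 - j0.6518) = 0.02773 + j0.06229 A.
Step 7 — Convert to polar: |I| = 0.06818 A, ∠I = 66.0°.

I = 0.06818∠66.0° A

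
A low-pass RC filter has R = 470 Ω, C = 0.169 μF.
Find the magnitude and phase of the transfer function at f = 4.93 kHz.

Step 1 — Angular frequency: ω = 2π·4930 = 3.098e+04 rad/s.
Step 2 — Transfer function: H(jω) = 1/(1 + jωRC).
Step 3 — Denominator: 1 + jωRC = 1 + j·3.098e+04·470·1.69e-07 = 1 + j2.46.
Step 4 — H = 0.1418 - j0.3488.
Step 5 — Magnitude: |H| = 0.3765 (-8.5 dB); phase: φ = -67.9°.

|H| = 0.3765 (-8.5 dB), φ = -67.9°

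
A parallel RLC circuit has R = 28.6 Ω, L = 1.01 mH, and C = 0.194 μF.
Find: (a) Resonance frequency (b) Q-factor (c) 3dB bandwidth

Step 1 — Resonance: ω₀ = 1/√(LC) = 1/√(0.00101·1.94e-07) = 7.144e+04 rad/s.
Step 2 — f₀ = ω₀/(2π) = 1.137e+04 Hz.
Step 3 — Parallel Q: Q = R/(ω₀L) = 28.6/(7.144e+04·0.00101) = 0.3964.
Step 4 — Bandwidth: Δω = ω₀/Q = 1.802e+05 rad/s; BW = Δω/(2π) = 2.868e+04 Hz.

(a) f₀ = 1.137e+04 Hz  (b) Q = 0.3964  (c) BW = 2.868e+04 Hz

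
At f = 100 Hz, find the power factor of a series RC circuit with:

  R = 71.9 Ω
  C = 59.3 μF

Step 1 — Angular frequency: ω = 2π·f = 2π·100 = 628.3 rad/s.
Step 2 — Component impedances:
  R: Z = R = 71.9 Ω
  C: Z = 1/(jωC) = -j/(ω·C) = 0 - j26.84 Ω
Step 3 — Series combination: Z_total = R + C = 71.9 - j26.84 Ω = 76.75∠-20.5° Ω.
Step 4 — Power factor: PF = cos(φ) = Re(Z)/|Z| = 71.9/76.746 = 0.9369.
Step 5 — Type: Im(Z) = -26.84 ⇒ leading (phase φ = -20.5°).

PF = 0.9369 (leading, φ = -20.5°)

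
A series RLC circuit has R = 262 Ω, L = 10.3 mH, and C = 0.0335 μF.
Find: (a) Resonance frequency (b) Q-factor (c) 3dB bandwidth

Step 1 — Resonance: ω₀ = 1/√(LC) = 1/√(0.0103·3.35e-08) = 5.383e+04 rad/s.
Step 2 — f₀ = ω₀/(2π) = 8568 Hz.
Step 3 — Series Q: Q = ω₀L/R = 5.383e+04·0.0103/262 = 2.116.
Step 4 — Bandwidth: Δω = ω₀/Q = 2.544e+04 rad/s; BW = Δω/(2π) = 4048 Hz.

(a) f₀ = 8568 Hz  (b) Q = 2.116  (c) BW = 4048 Hz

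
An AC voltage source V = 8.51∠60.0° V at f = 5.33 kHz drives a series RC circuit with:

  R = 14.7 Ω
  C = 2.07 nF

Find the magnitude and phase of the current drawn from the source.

Step 1 — Angular frequency: ω = 2π·f = 2π·5330 = 3.349e+04 rad/s.
Step 2 — Component impedances:
  R: Z = R = 14.7 Ω
  C: Z = 1/(jωC) = -j/(ω·C) = 0 - j1.443e+04 Ω
Step 3 — Series combination: Z_total = R + C = 14.7 - j1.443e+04 Ω = 1.443e+04∠-89.9° Ω.
Step 4 — Source phasor: V = 8.51∠60.0° V = 4.255 + j7.37 V.
Step 5 — Ohm's law: I = V / Z_total = (4.255 + j7.37) / (14.7 - j1.443e+04) = -0.0005106 + j0.0002955 A.
Step 6 — Convert to polar: |I| = 0.0005899 A, ∠I = 149.9°.

I = 0.0005899∠149.9° A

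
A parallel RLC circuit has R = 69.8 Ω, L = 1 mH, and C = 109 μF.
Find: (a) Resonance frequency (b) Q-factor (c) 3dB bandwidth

Step 1 — Resonance: ω₀ = 1/√(LC) = 1/√(0.001·0.000109) = 3029 rad/s.
Step 2 — f₀ = ω₀/(2π) = 482.1 Hz.
Step 3 — Parallel Q: Q = R/(ω₀L) = 69.8/(3029·0.001) = 23.04.
Step 4 — Bandwidth: Δω = ω₀/Q = 131.4 rad/s; BW = Δω/(2π) = 20.92 Hz.

(a) f₀ = 482.1 Hz  (b) Q = 23.04  (c) BW = 20.92 Hz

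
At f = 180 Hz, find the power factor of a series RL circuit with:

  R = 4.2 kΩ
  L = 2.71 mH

Step 1 — Angular frequency: ω = 2π·f = 2π·180 = 1131 rad/s.
Step 2 — Component impedances:
  R: Z = R = 4200 Ω
  L: Z = jωL = j·1131·0.00271 = 0 + j3.065 Ω
Step 3 — Series combination: Z_total = R + L = 4200 + j3.065 Ω = 4200∠0.0° Ω.
Step 4 — Power factor: PF = cos(φ) = Re(Z)/|Z| = 4200/4200 = 1.
Step 5 — Type: Im(Z) = 3.065 ⇒ lagging (phase φ = 0.0°).

PF = 1 (lagging, φ = 0.0°)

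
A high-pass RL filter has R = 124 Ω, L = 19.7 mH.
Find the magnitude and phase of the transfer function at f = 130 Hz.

Step 1 — Angular frequency: ω = 2π·130 = 816.8 rad/s.
Step 2 — Transfer function: H(jω) = jωL/(R + jωL).
Step 3 — Numerator jωL = j·16.09; denominator R + jωL = 124 + j16.09.
Step 4 — H = 0.01656 + j0.1276.
Step 5 — Magnitude: |H| = 0.1287 (-17.8 dB); phase: φ = 82.6°.

|H| = 0.1287 (-17.8 dB), φ = 82.6°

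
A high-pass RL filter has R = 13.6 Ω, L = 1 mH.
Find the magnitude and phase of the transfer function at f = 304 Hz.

Step 1 — Angular frequency: ω = 2π·304 = 1910 rad/s.
Step 2 — Transfer function: H(jω) = jωL/(R + jωL).
Step 3 — Numerator jωL = j·1.91; denominator R + jωL = 13.6 + j1.91.
Step 4 — H = 0.01934 + j0.1377.
Step 5 — Magnitude: |H| = 0.1391 (-17.1 dB); phase: φ = 82.0°.

|H| = 0.1391 (-17.1 dB), φ = 82.0°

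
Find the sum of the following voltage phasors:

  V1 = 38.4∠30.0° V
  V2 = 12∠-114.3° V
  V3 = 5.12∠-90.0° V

Step 1 — Convert each phasor to rectangular form:
  V1 = 38.4·(cos(30.0°) + j·sin(30.0°)) = 33.26 + j19.2 V
  V2 = 12·(cos(-114.3°) + j·sin(-114.3°)) = -4.938 - j10.94 V
  V3 = 5.12·(cos(-90.0°) + j·sin(-90.0°)) = 0 - j5.12 V
Step 2 — Sum components: V_total = 28.32 + j3.143 V.
Step 3 — Convert to polar: |V_total| = 28.49 V, ∠V_total = 6.3°.

V_total = 28.49∠6.3° V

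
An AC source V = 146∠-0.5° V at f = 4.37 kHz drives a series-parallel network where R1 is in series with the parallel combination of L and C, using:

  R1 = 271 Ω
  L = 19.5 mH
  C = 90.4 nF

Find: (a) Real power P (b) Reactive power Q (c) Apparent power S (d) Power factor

Step 1 — Angular frequency: ω = 2π·f = 2π·4370 = 2.746e+04 rad/s.
Step 2 — Component impedances:
  R1: Z = R = 271 Ω
  L: Z = jωL = j·2.746e+04·0.0195 = 0 + j535.4 Ω
  C: Z = 1/(jωC) = -j/(ω·C) = 0 - j402.9 Ω
Step 3 — Parallel branch: L || C = 1/(1/L + 1/C) = 0 - j1627 Ω.
Step 4 — Series with R1: Z_total = R1 + (L || C) = 271 - j1627 Ω = 1650∠-80.5° Ω.
Step 5 — Source phasor: V = 146∠-0.5° V = 146 - j1.274 V.
Step 6 — Current: I = V / Z = 0.0153 + j0.08716 A = 0.08849∠80.0° A.
Step 7 — Complex power: S = V·I* = 2.122 - j12.74 VA.
Step 8 — Real power: P = Re(S) = 2.122 W.
Step 9 — Reactive power: Q = Im(S) = -12.74 VAR.
Step 10 — Apparent power: |S| = 12.92 VA.
Step 11 — Power factor: PF = P/|S| = 0.1643 (leading).

(a) P = 2.122 W  (b) Q = -12.74 VAR  (c) S = 12.92 VA  (d) PF = 0.1643 (leading)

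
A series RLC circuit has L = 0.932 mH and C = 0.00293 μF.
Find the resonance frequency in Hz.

Step 1 — Resonance condition Im(Z)=0 gives ω₀ = 1/√(LC).
Step 2 — ω₀ = 1/√(0.000932·2.93e-09) = 6.051e+05 rad/s.
Step 3 — f₀ = ω₀/(2π) = 9.631e+04 Hz.

f₀ = 9.631e+04 Hz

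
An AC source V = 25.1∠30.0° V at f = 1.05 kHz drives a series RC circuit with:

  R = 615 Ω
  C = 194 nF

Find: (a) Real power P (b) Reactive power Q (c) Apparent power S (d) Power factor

Step 1 — Angular frequency: ω = 2π·f = 2π·1050 = 6597 rad/s.
Step 2 — Component impedances:
  R: Z = R = 615 Ω
  C: Z = 1/(jωC) = -j/(ω·C) = 0 - j781.3 Ω
Step 3 — Series combination: Z_total = R + C = 615 - j781.3 Ω = 994.3∠-51.8° Ω.
Step 4 — Source phasor: V = 25.1∠30.0° V = 21.74 + j12.55 V.
Step 5 — Current: I = V / Z = 0.003604 + j0.02498 A = 0.02524∠81.8° A.
Step 6 — Complex power: S = V·I* = 0.3919 - j0.4979 VA.
Step 7 — Real power: P = Re(S) = 0.3919 W.
Step 8 — Reactive power: Q = Im(S) = -0.4979 VAR.
Step 9 — Apparent power: |S| = 0.6336 VA.
Step 10 — Power factor: PF = P/|S| = 0.6185 (leading).

(a) P = 0.3919 W  (b) Q = -0.4979 VAR  (c) S = 0.6336 VA  (d) PF = 0.6185 (leading)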